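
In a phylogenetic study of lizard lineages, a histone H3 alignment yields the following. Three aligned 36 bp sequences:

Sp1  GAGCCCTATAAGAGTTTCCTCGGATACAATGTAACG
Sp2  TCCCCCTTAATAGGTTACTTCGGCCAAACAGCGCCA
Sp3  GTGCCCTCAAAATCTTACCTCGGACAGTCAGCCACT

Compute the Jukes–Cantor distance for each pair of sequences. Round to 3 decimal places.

d(Sp1,Sp2) = 0.912, d(Sp1,Sp3) = 0.608, d(Sp2,Sp3) = 0.548

Sp1–Sp2: 19/36 sites differ → p ≈ 0.527778, d = −0.75 ln(1 − 0.703704) = 0.912297 ≈ 0.912.
Sp1–Sp3: 15/36 sites differ → p ≈ 0.416667, d = −0.75 ln(1 − 0.555556) = 0.608198 ≈ 0.608.
Sp2–Sp3: 14/36 sites differ → p ≈ 0.388889, d = −0.75 ln(1 − 0.518519) = 0.548166 ≈ 0.548.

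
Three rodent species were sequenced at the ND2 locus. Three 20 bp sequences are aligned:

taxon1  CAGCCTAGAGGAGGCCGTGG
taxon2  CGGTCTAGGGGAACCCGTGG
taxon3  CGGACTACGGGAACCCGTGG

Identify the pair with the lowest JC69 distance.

taxon1–taxon2: 5/20 differ, p = 0.250, d = 0.304.
taxon1–taxon3: 6/20 differ, p = 0.300, d = 0.383.
taxon2–taxon3: 2/20 differ, p = 0.100, d = 0.107.
The smallest distance is between taxon2 and taxon3.

taxon2 and taxon3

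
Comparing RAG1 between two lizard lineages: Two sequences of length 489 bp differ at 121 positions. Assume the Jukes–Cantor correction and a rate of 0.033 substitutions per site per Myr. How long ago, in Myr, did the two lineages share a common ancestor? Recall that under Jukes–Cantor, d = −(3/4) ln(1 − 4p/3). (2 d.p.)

4.55

p = 121/489 ≈ 0.247444.
d = −(3/4) ln(1 − 4p/3) = −0.75 ln(1 − 0.329925) = −0.75 ln(0.670075)
  = −0.75 × (-0.400366) = 0.300275 substitutions/site.
Under a molecular clock d = 2μt, so t = d/(2μ) = 0.300275 / (2 × 0.033) = 4.55 Myr.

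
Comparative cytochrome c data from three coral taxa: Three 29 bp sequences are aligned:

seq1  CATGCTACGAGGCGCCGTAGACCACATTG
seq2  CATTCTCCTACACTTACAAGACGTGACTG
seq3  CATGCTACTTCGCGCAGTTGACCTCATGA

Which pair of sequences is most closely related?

seq1 and seq3

seq1–seq2: 14/29 differ, p = 0.483, d = 0.774.
seq1–seq3: 8/29 differ, p = 0.276, d = 0.344.
seq2–seq3: 14/29 differ, p = 0.483, d = 0.774.
The smallest distance is between seq1 and seq3.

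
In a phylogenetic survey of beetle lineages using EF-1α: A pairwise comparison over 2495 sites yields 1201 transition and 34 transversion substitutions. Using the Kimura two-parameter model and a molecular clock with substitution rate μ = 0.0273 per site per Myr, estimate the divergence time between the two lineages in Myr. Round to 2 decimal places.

34.42

P = 1201/2495 ≈ 0.481363 and Q = 34/2495 ≈ 0.013627.
Under the Kimura two-parameter model, d = −½ ln(1 − 2P − Q) − ¼ ln(1 − 2Q).
1 − 2P − Q = 0.023647, giving −½ ln(0.023647) = 1.872260.
1 − 2Q = 0.972746, giving −¼ ln(0.972746) = 0.006908.
d = 1.872260 + 0.006908 = 1.879168.
Under a molecular clock d = 2μt, so t = d/(2μ) = 1.879168 / (2 × 0.0273) = 34.42 Myr.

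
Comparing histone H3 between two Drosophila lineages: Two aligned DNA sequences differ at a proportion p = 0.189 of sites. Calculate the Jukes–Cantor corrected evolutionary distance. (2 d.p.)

d = −(3/4) ln(1 − 4p/3) = −0.75 ln(1 − 0.252) = −0.75 ln(0.748)
  = −0.75 × (-0.290352) = 0.217764 substitutions/site.

0.22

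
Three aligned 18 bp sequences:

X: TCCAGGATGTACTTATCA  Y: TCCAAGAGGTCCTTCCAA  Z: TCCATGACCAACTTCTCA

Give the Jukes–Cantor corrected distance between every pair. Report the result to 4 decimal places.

d(X,Y) = 0.4408, d(X,Z) = 0.3470, d(Y,Z) = 0.5482

X–Y: 6/18 sites differ → p ≈ 0.333333, d = −0.75 ln(1 − 0.444444) = 0.440839 ≈ 0.4408.
X–Z: 5/18 sites differ → p ≈ 0.277778, d = −0.75 ln(1 − 0.370371) = 0.346968 ≈ 0.3470.
Y–Z: 7/18 sites differ → p ≈ 0.388889, d = −0.75 ln(1 − 0.518519) = 0.548166 ≈ 0.5482.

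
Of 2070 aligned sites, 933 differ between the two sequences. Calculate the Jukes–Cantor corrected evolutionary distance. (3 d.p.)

p = 933/2070 ≈ 0.450725.
d = −(3/4) ln(1 − 4p/3) = −0.75 ln(1 − 0.600967) = −0.75 ln(0.399033)
  = −0.75 × (-0.918711) = 0.689033 substitutions/site.

0.689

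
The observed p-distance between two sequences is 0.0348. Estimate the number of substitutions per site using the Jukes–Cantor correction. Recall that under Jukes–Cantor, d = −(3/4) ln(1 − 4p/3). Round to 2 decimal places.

0.04

d = −(3/4) ln(1 − 4p/3) = −0.75 ln(1 − 0.0464) = −0.75 ln(0.9536)
  = −0.75 × (-0.047511) = 0.035633 substitutions/site.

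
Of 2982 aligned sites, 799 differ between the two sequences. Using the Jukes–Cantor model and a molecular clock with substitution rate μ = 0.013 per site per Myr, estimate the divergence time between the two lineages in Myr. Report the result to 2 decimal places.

p = 799/2982 ≈ 0.267941.
d = −(3/4) ln(1 − 4p/3) = −0.75 ln(1 − 0.357255) = −0.75 ln(0.642745)
  = −0.75 × (-0.442007) = 0.331505 substitutions/site.
Under a molecular clock d = 2μt, so t = d/(2μ) = 0.331505 / (2 × 0.013) = 12.75 Myr.

12.75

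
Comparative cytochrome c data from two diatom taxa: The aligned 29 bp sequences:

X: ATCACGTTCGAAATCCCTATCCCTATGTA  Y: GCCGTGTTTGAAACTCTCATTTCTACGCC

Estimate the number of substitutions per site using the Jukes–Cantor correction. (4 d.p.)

0.7739

The sequences differ at 14 of 29 sites, so p = 14/29 ≈ 0.482759.
d = −(3/4) ln(1 − 4p/3) = −0.75 ln(1 − 0.643679) = −0.75 ln(0.356321)
  = −0.75 × (-1.031923) = 0.773942 substitutions/site.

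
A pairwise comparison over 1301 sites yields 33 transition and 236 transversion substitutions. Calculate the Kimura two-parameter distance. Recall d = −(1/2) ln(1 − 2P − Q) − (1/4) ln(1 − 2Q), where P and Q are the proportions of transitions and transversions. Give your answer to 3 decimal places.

P = 33/1301 ≈ 0.025365 and Q = 236/1301 ≈ 0.181399.
Under the Kimura two-parameter model, d = −½ ln(1 − 2P − Q) − ¼ ln(1 − 2Q).
1 − 2P − Q = 0.767871, giving −½ ln(0.767871) = 0.132067.
1 − 2Q = 0.637202, giving −¼ ln(0.637202) = 0.112667.
d = 0.132067 + 0.112667 = 0.244734.

0.245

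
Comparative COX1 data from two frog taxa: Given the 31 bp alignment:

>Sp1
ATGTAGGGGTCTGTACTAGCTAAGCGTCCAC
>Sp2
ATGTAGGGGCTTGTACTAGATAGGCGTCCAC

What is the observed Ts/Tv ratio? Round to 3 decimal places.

3.000

Transitions are A↔G and C↔T; transversions are all other mismatches.
Transitions: 3. Transversions: 1.
R = 3/1 = 3.000.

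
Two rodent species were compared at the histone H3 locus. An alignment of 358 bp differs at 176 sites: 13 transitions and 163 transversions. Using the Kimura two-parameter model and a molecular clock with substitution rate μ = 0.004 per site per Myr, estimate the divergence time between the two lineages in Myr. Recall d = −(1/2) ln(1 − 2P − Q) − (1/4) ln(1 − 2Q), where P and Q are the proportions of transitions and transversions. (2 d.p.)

122.38

P = 13/358 ≈ 0.036313 and Q = 163/358 ≈ 0.455307.
Under the Kimura two-parameter model, d = −½ ln(1 − 2P − Q) − ¼ ln(1 − 2Q).
1 − 2P − Q = 0.472067, giving −½ ln(0.472067) = 0.375317.
1 − 2Q = 0.089386, giving −¼ ln(0.089386) = 0.603698.
d = 0.375317 + 0.603698 = 0.979015.
Under a molecular clock d = 2μt, so t = d/(2μ) = 0.979015 / (2 × 0.004) = 122.38 Myr.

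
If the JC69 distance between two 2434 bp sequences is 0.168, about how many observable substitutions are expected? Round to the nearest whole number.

366

Invert JC69: p = (3/4)(1 − e^(−4d/3)) = 0.75 × (1 − e^(-0.224)) = 0.75 × (1 − 0.799315) = 0.150514.
Expected differing sites = pL ≈ 0.150514 × 2434 = 366.351076 ≈ 366.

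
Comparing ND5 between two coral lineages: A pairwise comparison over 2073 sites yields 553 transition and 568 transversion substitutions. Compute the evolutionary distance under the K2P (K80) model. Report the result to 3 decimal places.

P = 553/2073 ≈ 0.266763 and Q = 568/2073 ≈ 0.273999.
Under the Kimura two-parameter model, d = −½ ln(1 − 2P − Q) − ¼ ln(1 − 2Q).
1 − 2P − Q = 0.192475, giving −½ ln(0.192475) = 0.823895.
1 − 2Q = 0.452002, giving −¼ ln(0.452002) = 0.198517.
d = 0.823895 + 0.198517 = 1.022412.

1.022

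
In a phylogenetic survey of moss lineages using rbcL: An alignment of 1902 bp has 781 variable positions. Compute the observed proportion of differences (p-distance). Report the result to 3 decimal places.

p = 781/1902 = 0.410620… ≈ 0.411 (to 3 d.p.).

0.411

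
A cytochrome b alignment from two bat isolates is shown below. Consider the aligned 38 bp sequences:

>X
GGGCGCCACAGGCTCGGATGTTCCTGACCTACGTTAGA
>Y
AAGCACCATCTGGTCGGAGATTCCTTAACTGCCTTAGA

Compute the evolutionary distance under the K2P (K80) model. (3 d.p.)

Of 38 sites, 6 differences are transitions and 7 are transversions, so P = 6/38 ≈ 0.157895 and Q = 7/38 ≈ 0.184211.
Under the Kimura two-parameter model, d = −½ ln(1 − 2P − Q) − ¼ ln(1 − 2Q).
1 − 2P − Q = 0.499999, giving −½ ln(0.499999) = 0.346575.
1 − 2Q = 0.631578, giving −¼ ln(0.631578) = 0.114883.
d = 0.346575 + 0.114883 = 0.461458.

0.461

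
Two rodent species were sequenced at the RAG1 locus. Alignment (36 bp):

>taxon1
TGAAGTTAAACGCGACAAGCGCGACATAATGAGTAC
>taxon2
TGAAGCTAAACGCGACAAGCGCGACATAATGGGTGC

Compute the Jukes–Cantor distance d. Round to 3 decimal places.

The sequences differ at 3 of 36 sites (6, 32, 35), so p = 3/36 ≈ 0.083333.
d = −(3/4) ln(1 − 4p/3) = −0.75 ln(1 − 0.111111) = −0.75 ln(0.888889)
  = −0.75 × (-0.117783) = 0.088337 substitutions/site.

0.088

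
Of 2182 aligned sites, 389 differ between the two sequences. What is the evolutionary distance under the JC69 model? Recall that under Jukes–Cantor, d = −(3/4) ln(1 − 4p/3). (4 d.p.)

p = 389/2182 ≈ 0.178277.
d = −(3/4) ln(1 − 4p/3) = −0.75 ln(1 − 0.237703) = −0.75 ln(0.762297)
  = −0.75 × (-0.271419) = 0.203564 substitutions/site.

0.2036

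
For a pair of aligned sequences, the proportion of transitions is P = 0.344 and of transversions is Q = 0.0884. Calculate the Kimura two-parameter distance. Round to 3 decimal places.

Under the Kimura two-parameter model, d = −½ ln(1 − 2P − Q) − ¼ ln(1 − 2Q).
1 − 2P − Q = 0.2236, giving −½ ln(0.2236) = 0.748948.
1 − 2Q = 0.8232, giving −¼ ln(0.8232) = 0.048639.
d = 0.748948 + 0.048639 = 0.797587.

0.798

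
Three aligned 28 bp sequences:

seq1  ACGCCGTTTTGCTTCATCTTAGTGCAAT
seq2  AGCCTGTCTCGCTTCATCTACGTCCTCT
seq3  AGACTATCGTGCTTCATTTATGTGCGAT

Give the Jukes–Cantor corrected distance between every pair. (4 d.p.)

d(seq1,seq2) = 0.4850, d(seq1,seq3) = 0.4850, d(seq2,seq3) = 0.4197

seq1–seq2: 10/28 sites differ → p ≈ 0.357143, d = −0.75 ln(1 − 0.476191) = 0.484971 ≈ 0.4850.
seq1–seq3: 10/28 sites differ → p ≈ 0.357143, d = −0.75 ln(1 − 0.476191) = 0.484971 ≈ 0.4850.
seq2–seq3: 9/28 sites differ → p ≈ 0.321429, d = −0.75 ln(1 − 0.428572) = 0.419713 ≈ 0.4197.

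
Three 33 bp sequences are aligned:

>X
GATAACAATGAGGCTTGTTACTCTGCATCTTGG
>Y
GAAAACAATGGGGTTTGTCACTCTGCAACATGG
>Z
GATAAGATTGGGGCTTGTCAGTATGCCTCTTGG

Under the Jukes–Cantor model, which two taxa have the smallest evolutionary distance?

X–Y: 6/33 differ, p = 0.182, d = 0.208.
X–Z: 7/33 differ, p = 0.212, d = 0.249.
Y–Z: 9/33 differ, p = 0.273, d = 0.339.
The smallest distance is between X and Y.

X and Y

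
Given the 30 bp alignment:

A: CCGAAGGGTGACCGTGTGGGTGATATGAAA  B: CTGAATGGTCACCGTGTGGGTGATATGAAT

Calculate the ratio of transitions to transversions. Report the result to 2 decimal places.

Transitions are A↔G and C↔T; transversions are all other mismatches.
Transitions: 1. Transversions: 3.
R = 1/3 = 0.333333… ≈ 0.33 (to 2 d.p.).

0.33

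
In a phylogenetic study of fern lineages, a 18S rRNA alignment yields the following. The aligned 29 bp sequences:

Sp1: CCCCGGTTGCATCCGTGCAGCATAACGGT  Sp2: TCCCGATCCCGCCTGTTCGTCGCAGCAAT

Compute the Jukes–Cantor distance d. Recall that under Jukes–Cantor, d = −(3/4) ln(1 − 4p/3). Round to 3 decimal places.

0.878

The sequences differ at 15 of 29 sites, so p = 15/29 ≈ 0.517241.
d = −(3/4) ln(1 − 4p/3) = −0.75 ln(1 − 0.689655) = −0.75 ln(0.310345)
  = −0.75 × (-1.170071) = 0.877553 substitutions/site.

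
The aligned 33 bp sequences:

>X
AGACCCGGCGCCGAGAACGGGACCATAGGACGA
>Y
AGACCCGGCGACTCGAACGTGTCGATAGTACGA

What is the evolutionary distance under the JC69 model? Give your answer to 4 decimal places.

The sequences differ at 7 of 33 sites (11, 13, 14, 20, 22, 24, 29), so p = 7/33 ≈ 0.212121.
d = −(3/4) ln(1 − 4p/3) = −0.75 ln(1 − 0.282828) = −0.75 ln(0.717172)
  = −0.75 × (-0.332440) = 0.249330 substitutions/site.

0.2493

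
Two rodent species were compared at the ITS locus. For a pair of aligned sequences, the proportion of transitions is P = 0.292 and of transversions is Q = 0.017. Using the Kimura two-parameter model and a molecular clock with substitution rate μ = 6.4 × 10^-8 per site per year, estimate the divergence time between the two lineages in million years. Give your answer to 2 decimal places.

3.66

Under the Kimura two-parameter model, d = −½ ln(1 − 2P − Q) − ¼ ln(1 − 2Q).
1 − 2P − Q = 0.399, giving −½ ln(0.399) = 0.459397.
1 − 2Q = 0.966, giving −¼ ln(0.966) = 0.008648.
d = 0.459397 + 0.008648 = 0.468045.
Under a molecular clock d = 2μt, so t = d/(2μ) = 0.468045 / (2 × 6.4 × 10^-8) = 3.66 million years.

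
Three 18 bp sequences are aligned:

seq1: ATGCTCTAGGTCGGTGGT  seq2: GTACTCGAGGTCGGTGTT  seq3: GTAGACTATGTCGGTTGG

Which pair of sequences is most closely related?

seq1 and seq2

seq1–seq2: 4/18 differ, p = 0.222, d = 0.264.
seq1–seq3: 7/18 differ, p = 0.389, d = 0.548.
seq2–seq3: 7/18 differ, p = 0.389, d = 0.548.
The smallest distance is between seq1 and seq2.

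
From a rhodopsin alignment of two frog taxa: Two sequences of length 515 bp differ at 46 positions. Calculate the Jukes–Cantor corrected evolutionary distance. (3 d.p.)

0.095

p = 46/515 ≈ 0.08932.
d = −(3/4) ln(1 − 4p/3) = −0.75 ln(1 − 0.119093) = −0.75 ln(0.880907)
  = −0.75 × (-0.126803) = 0.095102 substitutions/site.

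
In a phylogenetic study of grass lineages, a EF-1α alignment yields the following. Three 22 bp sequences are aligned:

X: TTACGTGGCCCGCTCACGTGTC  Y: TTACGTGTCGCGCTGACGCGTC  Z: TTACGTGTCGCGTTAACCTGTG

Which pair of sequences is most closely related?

X–Y: 4/22 differ, p = 0.182, d = 0.208.
X–Z: 6/22 differ, p = 0.273, d = 0.339.
Y–Z: 5/22 differ, p = 0.227, d = 0.271.
The smallest distance is between X and Y.

X and Y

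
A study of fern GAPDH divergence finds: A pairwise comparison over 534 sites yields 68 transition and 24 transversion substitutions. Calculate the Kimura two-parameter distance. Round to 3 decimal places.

0.202

P = 68/534 ≈ 0.127341 and Q = 24/534 ≈ 0.044944.
Under the Kimura two-parameter model, d = −½ ln(1 − 2P − Q) − ¼ ln(1 − 2Q).
1 − 2P − Q = 0.700374, giving −½ ln(0.700374) = 0.178070.
1 − 2Q = 0.910112, giving −¼ ln(0.910112) = 0.023547.
d = 0.178070 + 0.023547 = 0.201617.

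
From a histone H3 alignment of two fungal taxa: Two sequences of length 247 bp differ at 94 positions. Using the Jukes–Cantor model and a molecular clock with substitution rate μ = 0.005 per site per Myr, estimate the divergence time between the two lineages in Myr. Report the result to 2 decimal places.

p = 94/247 ≈ 0.380567.
d = −(3/4) ln(1 − 4p/3) = −0.75 ln(1 − 0.507423) = −0.75 ln(0.492577)
  = −0.75 × (-0.708104) = 0.531078 substitutions/site.
Under a molecular clock d = 2μt, so t = d/(2μ) = 0.531078 / (2 × 0.005) = 53.11 Myr.

53.11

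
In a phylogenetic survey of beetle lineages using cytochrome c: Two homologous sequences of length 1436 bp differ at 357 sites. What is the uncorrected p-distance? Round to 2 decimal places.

0.25

p = 357/1436 = 0.248607… ≈ 0.25 (to 2 d.p.).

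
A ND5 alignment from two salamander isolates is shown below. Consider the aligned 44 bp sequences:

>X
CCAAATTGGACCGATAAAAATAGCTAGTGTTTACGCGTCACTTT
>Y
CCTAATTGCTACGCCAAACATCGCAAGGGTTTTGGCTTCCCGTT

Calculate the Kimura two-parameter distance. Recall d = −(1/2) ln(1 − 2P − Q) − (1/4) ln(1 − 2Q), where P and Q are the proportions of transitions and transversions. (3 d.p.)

0.479

Of 44 sites, 1 differences are transitions and 14 are transversions, so P = 1/44 ≈ 0.022727 and Q = 14/44 ≈ 0.318182.
Under the Kimura two-parameter model, d = −½ ln(1 − 2P − Q) − ¼ ln(1 − 2Q).
1 − 2P − Q = 0.636364, giving −½ ln(0.636364) = 0.225992.
1 − 2Q = 0.363636, giving −¼ ln(0.363636) = 0.252900.
d = 0.225992 + 0.252900 = 0.478892.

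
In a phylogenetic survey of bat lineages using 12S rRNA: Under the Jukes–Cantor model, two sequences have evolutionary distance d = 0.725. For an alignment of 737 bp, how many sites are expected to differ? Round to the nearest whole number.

343

Invert JC69: p = (3/4)(1 − e^(−4d/3)) = 0.75 × (1 − e^(-0.966667)) = 0.75 × (1 − 0.380349) = 0.464738.
Expected differing sites = pL ≈ 0.464738 × 737 = 342.511906 ≈ 343.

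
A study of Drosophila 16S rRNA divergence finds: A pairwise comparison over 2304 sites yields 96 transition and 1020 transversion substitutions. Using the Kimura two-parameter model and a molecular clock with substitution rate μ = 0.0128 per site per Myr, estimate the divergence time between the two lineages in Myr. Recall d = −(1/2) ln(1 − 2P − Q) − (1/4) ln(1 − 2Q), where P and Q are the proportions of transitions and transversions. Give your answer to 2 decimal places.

35.74

P = 96/2304 ≈ 0.041667 and Q = 1020/2304 ≈ 0.442708.
Under the Kimura two-parameter model, d = −½ ln(1 − 2P − Q) − ¼ ln(1 − 2Q).
1 − 2P − Q = 0.473958, giving −½ ln(0.473958) = 0.373318.
1 − 2Q = 0.114584, giving −¼ ln(0.114584) = 0.541612.
d = 0.373318 + 0.541612 = 0.914930.
Under a molecular clock d = 2μt, so t = d/(2μ) = 0.914930 / (2 × 0.0128) = 35.74 Myr.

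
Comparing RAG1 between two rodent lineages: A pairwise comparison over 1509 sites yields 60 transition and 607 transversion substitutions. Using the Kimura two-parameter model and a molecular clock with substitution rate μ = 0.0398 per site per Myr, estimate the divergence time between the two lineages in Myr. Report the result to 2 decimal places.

9.26

P = 60/1509 ≈ 0.039761 and Q = 607/1509 ≈ 0.402253.
Under the Kimura two-parameter model, d = −½ ln(1 − 2P − Q) − ¼ ln(1 − 2Q).
1 − 2P − Q = 0.518225, giving −½ ln(0.518225) = 0.328673.
1 − 2Q = 0.195494, giving −¼ ln(0.195494) = 0.408056.
d = 0.328673 + 0.408056 = 0.736729.
Under a molecular clock d = 2μt, so t = d/(2μ) = 0.736729 / (2 × 0.0398) = 9.26 Myr.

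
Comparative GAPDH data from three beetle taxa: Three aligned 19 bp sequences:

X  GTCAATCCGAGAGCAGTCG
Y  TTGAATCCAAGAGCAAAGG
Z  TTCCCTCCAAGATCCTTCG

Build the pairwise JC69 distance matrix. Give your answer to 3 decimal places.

d(X,Y) = 0.410, d(X,Z) = 0.507, d(Y,Z) = 0.618

X–Y: 6/19 sites differ → p ≈ 0.315789, d = −0.75 ln(1 − 0.421052) = 0.409907 ≈ 0.410.
X–Z: 7/19 sites differ → p ≈ 0.368421, d = −0.75 ln(1 − 0.491228) = 0.506816 ≈ 0.507.
Y–Z: 8/19 sites differ → p ≈ 0.421053, d = −0.75 ln(1 − 0.561404) = 0.618132 ≈ 0.618.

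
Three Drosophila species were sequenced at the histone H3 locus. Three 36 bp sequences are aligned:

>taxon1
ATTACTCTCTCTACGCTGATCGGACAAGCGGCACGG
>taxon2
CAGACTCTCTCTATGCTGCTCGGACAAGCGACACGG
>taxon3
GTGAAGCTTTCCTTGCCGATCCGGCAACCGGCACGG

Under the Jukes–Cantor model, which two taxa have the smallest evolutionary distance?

taxon1–taxon2: 6/36 differ, p = 0.167, d = 0.188.
taxon1–taxon3: 12/36 differ, p = 0.333, d = 0.441.
taxon2–taxon3: 13/36 differ, p = 0.361, d = 0.493.
The smallest distance is between taxon1 and taxon2.

taxon1 and taxon2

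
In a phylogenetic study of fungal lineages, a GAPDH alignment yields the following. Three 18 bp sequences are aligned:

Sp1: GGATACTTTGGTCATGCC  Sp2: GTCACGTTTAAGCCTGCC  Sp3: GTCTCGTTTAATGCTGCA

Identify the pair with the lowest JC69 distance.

Sp2 and Sp3

Sp1–Sp2: 9/18 differ, p = 0.500, d = 0.824.
Sp1–Sp3: 9/18 differ, p = 0.500, d = 0.824.
Sp2–Sp3: 4/18 differ, p = 0.222, d = 0.264.
The smallest distance is between Sp2 and Sp3.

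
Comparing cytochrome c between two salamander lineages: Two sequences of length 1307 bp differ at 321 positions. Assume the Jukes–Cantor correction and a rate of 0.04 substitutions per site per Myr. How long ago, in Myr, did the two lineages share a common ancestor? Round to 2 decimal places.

3.72

p = 321/1307 ≈ 0.245601.
d = −(3/4) ln(1 − 4p/3) = −0.75 ln(1 − 0.327468) = −0.75 ln(0.672532)
  = −0.75 × (-0.396706) = 0.297530 substitutions/site.
Under a molecular clock d = 2μt, so t = d/(2μ) = 0.297530 / (2 × 0.04) = 3.72 Myr.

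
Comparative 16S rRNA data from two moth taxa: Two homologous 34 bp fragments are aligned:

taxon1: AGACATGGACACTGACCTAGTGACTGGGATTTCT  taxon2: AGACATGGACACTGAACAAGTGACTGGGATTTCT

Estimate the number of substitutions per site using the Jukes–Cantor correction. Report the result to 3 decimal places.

0.061

The sequences differ at 2 of 34 sites (16, 18), so p = 2/34 ≈ 0.058824.
d = −(3/4) ln(1 − 4p/3) = −0.75 ln(1 − 0.078432) = −0.75 ln(0.921568)
  = −0.75 × (-0.081679) = 0.061259 substitutions/site.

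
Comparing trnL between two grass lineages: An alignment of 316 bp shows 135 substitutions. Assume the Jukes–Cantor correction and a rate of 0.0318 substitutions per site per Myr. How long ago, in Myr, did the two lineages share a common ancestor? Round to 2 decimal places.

9.94

p = 135/316 ≈ 0.427215.
d = −(3/4) ln(1 − 4p/3) = −0.75 ln(1 − 0.56962) = −0.75 ln(0.43038)
  = −0.75 × (-0.843087) = 0.632315 substitutions/site.
Under a molecular clock d = 2μt, so t = d/(2μ) = 0.632315 / (2 × 0.0318) = 9.94 Myr.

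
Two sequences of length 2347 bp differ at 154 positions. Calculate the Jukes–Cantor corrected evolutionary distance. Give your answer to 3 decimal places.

p = 154/2347 ≈ 0.065616.
d = −(3/4) ln(1 − 4p/3) = −0.75 ln(1 − 0.087488) = −0.75 ln(0.912512)
  = −0.75 × (-0.091554) = 0.068666 substitutions/site.

0.069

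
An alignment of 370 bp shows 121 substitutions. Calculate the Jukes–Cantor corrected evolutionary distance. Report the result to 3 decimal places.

0.430

p = 121/370 ≈ 0.327027.
d = −(3/4) ln(1 − 4p/3) = −0.75 ln(1 − 0.436036) = −0.75 ln(0.563964)
  = −0.75 × (-0.572765) = 0.429574 substitutions/site.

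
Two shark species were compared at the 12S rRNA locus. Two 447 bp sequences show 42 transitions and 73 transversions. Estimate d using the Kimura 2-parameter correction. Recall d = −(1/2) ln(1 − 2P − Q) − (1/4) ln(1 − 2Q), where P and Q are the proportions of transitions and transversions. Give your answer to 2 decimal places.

0.32

P = 42/447 ≈ 0.09396 and Q = 73/447 ≈ 0.163311.
Under the Kimura two-parameter model, d = −½ ln(1 − 2P − Q) − ¼ ln(1 − 2Q).
1 − 2P − Q = 0.648769, giving −½ ln(0.648769) = 0.216339.
1 − 2Q = 0.673378, giving −¼ ln(0.673378) = 0.098862.
d = 0.216339 + 0.098862 = 0.315201.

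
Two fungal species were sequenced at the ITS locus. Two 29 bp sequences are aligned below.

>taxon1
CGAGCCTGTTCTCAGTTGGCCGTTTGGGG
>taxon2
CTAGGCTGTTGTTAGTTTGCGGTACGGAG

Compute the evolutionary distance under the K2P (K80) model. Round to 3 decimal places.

0.401

Of 29 sites, 3 differences are transitions and 6 are transversions, so P = 3/29 ≈ 0.103448 and Q = 6/29 ≈ 0.206897.
Under the Kimura two-parameter model, d = −½ ln(1 − 2P − Q) − ¼ ln(1 − 2Q).
1 − 2P − Q = 0.586207, giving −½ ln(0.586207) = 0.267041.
1 − 2Q = 0.586206, giving −¼ ln(0.586206) = 0.133521.
d = 0.267041 + 0.133521 = 0.400562.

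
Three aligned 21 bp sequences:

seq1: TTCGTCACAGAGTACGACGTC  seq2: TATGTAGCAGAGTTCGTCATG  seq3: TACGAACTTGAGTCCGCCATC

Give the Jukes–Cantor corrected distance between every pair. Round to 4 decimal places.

d(seq1,seq2) = 0.5319, d(seq1,seq3) = 0.6355, d(seq2,seq3) = 0.5319

seq1–seq2: 8/21 sites differ → p ≈ 0.380952, d = −0.75 ln(1 − 0.507936) = 0.531860 ≈ 0.5319.
seq1–seq3: 9/21 sites differ → p ≈ 0.428571, d = −0.75 ln(1 − 0.571428) = 0.635472 ≈ 0.6355.
seq2–seq3: 8/21 sites differ → p ≈ 0.380952, d = −0.75 ln(1 − 0.507936) = 0.531860 ≈ 0.5319.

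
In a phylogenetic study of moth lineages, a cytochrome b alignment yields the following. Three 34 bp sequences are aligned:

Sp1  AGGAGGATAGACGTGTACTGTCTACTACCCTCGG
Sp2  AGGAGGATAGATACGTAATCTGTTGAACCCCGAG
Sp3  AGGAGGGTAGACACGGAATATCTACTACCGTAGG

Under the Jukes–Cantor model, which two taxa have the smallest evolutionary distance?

Sp1–Sp2: 12/34 differ, p = 0.353, d = 0.477.
Sp1–Sp3: 8/34 differ, p = 0.235, d = 0.282.
Sp2–Sp3: 12/34 differ, p = 0.353, d = 0.477.
The smallest distance is between Sp1 and Sp3.

Sp1 and Sp3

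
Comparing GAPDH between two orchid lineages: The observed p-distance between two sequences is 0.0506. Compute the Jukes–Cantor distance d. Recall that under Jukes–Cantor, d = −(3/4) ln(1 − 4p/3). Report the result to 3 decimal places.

0.052

d = −(3/4) ln(1 − 4p/3) = −0.75 ln(1 − 0.067467) = −0.75 ln(0.932533)
  = −0.75 × (-0.069851) = 0.052388 substitutions/site.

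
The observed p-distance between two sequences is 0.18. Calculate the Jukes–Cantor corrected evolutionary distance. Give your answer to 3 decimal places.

d = −(3/4) ln(1 − 4p/3) = −0.75 ln(1 − 0.24) = −0.75 ln(0.76)
  = −0.75 × (-0.274437) = 0.205828 substitutions/site.

0.206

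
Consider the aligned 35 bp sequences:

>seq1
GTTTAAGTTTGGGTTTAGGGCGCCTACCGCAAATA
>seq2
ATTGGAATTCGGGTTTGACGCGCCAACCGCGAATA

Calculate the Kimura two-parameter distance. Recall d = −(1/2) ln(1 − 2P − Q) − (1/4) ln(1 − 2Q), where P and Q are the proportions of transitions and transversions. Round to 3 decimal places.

Of 35 sites, 7 differences are transitions and 3 are transversions, so P = 7/35 = 0.2 and Q = 3/35 ≈ 0.085714.
Under the Kimura two-parameter model, d = −½ ln(1 − 2P − Q) − ¼ ln(1 − 2Q).
1 − 2P − Q = 0.514286, giving −½ ln(0.514286) = 0.332488.
1 − 2Q = 0.828572, giving −¼ ln(0.828572) = 0.047013.
d = 0.332488 + 0.047013 = 0.379501.

0.380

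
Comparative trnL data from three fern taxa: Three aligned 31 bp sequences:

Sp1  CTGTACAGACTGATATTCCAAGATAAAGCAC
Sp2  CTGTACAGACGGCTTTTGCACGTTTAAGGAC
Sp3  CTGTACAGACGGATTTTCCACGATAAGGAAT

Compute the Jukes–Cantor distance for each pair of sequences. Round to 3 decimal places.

Sp1–Sp2: 8/31 sites differ → p ≈ 0.258065, d = −0.75 ln(1 − 0.344087) = 0.316295 ≈ 0.316.
Sp1–Sp3: 6/31 sites differ → p ≈ 0.193548, d = −0.75 ln(1 − 0.258064) = 0.223869 ≈ 0.224.
Sp2–Sp3: 7/31 sites differ → p ≈ 0.225806, d = −0.75 ln(1 − 0.301075) = 0.268659 ≈ 0.269.

d(Sp1,Sp2) = 0.316, d(Sp1,Sp3) = 0.224, d(Sp2,Sp3) = 0.269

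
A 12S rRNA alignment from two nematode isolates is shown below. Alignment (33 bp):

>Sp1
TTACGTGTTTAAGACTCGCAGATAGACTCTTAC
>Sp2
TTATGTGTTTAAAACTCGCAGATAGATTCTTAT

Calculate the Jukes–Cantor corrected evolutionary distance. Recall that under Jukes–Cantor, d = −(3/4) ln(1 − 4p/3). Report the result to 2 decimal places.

0.13

The sequences differ at 4 of 33 sites (4, 13, 27, 33), so p = 4/33 ≈ 0.121212.
d = −(3/4) ln(1 − 4p/3) = −0.75 ln(1 − 0.161616) = −0.75 ln(0.838384)
  = −0.75 × (-0.176279) = 0.132209 substitutions/site.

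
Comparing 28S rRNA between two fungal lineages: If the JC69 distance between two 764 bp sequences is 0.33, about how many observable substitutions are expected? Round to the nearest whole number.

204

Invert JC69: p = (3/4)(1 − e^(−4d/3)) = 0.75 × (1 − e^(-0.44)) = 0.75 × (1 − 0.644036) = 0.266973.
Expected differing sites = pL ≈ 0.266973 × 764 = 203.967372 ≈ 204.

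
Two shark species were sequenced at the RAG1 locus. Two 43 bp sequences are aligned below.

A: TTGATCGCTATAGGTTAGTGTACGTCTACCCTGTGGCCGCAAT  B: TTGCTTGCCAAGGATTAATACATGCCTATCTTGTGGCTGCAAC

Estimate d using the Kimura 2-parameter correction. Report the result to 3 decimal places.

Of 43 sites, 13 differences are transitions and 2 are transversions, so P = 13/43 ≈ 0.302326 and Q = 2/43 ≈ 0.046512.
Under the Kimura two-parameter model, d = −½ ln(1 − 2P − Q) − ¼ ln(1 − 2Q).
1 − 2P − Q = 0.348836, giving −½ ln(0.348836) = 0.526577.
1 − 2Q = 0.906976, giving −¼ ln(0.906976) = 0.024410.
d = 0.526577 + 0.024410 = 0.550987.

0.551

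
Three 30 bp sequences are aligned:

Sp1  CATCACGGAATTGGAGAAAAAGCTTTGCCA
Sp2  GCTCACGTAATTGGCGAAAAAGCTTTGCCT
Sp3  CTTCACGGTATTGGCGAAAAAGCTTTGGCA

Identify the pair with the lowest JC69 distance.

Sp1–Sp2: 5/30 differ, p = 0.167, d = 0.188.
Sp1–Sp3: 4/30 differ, p = 0.133, d = 0.147.
Sp2–Sp3: 6/30 differ, p = 0.200, d = 0.233.
The smallest distance is between Sp1 and Sp3.

Sp1 and Sp3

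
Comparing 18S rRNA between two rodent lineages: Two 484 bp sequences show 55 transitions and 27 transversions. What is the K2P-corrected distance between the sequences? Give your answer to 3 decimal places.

0.196

P = 55/484 ≈ 0.113636 and Q = 27/484 ≈ 0.055785.
Under the Kimura two-parameter model, d = −½ ln(1 − 2P − Q) − ¼ ln(1 − 2Q).
1 − 2P − Q = 0.716943, giving −½ ln(0.716943) = 0.166379.
1 − 2Q = 0.88843, giving −¼ ln(0.88843) = 0.029575.
d = 0.166379 + 0.029575 = 0.195954.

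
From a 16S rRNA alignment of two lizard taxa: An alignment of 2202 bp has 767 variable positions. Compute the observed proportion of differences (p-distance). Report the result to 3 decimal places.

p = 767/2202 = 0.348319… ≈ 0.348 (to 3 d.p.).

0.348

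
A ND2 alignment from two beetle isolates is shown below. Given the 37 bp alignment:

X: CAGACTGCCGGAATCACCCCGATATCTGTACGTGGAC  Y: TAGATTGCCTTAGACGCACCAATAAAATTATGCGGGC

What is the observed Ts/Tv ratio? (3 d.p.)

Transitions are A↔G and C↔T; transversions are all other mismatches.
Transitions: 8. Transversions: 8.
R = 8/8 = 1.000.

1.000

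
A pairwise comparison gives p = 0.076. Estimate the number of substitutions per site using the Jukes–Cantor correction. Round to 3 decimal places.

d = −(3/4) ln(1 − 4p/3) = −0.75 ln(1 − 0.101333) = −0.75 ln(0.898667)
  = −0.75 × (-0.106843) = 0.080132 substitutions/site.

0.080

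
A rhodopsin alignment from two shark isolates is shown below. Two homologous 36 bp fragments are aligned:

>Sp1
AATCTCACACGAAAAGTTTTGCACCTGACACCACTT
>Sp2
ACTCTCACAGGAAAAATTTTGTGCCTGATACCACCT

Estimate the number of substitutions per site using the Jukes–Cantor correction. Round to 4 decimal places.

0.2251

The sequences differ at 7 of 36 sites (2, 10, 16, 22, 23, 29, 35), so p = 7/36 ≈ 0.194444.
d = −(3/4) ln(1 − 4p/3) = −0.75 ln(1 − 0.259259) = −0.75 ln(0.740741)
  = −0.75 × (-0.300104) = 0.225078 substitutions/site.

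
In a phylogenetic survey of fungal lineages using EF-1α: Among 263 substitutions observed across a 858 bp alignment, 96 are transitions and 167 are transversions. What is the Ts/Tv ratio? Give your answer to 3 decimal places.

0.575

R = 96/167 = 0.574850… ≈ 0.575 (to 3 d.p.).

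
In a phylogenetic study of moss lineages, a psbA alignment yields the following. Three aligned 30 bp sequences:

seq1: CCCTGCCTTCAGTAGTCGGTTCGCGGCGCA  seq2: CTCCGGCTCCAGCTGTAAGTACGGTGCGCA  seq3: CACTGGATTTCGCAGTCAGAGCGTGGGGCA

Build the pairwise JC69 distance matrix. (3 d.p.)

seq1–seq2: 11/30 sites differ → p ≈ 0.366667, d = −0.75 ln(1 − 0.488889) = 0.503376 ≈ 0.503.
seq1–seq3: 11/30 sites differ → p ≈ 0.366667, d = −0.75 ln(1 − 0.488889) = 0.503376 ≈ 0.503.
seq2–seq3: 13/30 sites differ → p ≈ 0.433333, d = −0.75 ln(1 − 0.577777) = 0.646666 ≈ 0.647.

d(seq1,seq2) = 0.503, d(seq1,seq3) = 0.503, d(seq2,seq3) = 0.647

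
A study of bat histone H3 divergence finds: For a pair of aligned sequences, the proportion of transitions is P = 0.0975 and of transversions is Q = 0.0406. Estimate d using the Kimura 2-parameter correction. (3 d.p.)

Under the Kimura two-parameter model, d = −½ ln(1 − 2P − Q) − ¼ ln(1 − 2Q).
1 − 2P − Q = 0.7644, giving −½ ln(0.7644) = 0.134332.
1 − 2Q = 0.9188, giving −¼ ln(0.9188) = 0.021172.
d = 0.134332 + 0.021172 = 0.155504.

0.156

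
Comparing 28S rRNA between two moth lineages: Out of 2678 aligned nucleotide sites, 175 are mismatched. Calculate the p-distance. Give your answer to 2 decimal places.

p = 175/2678 = 0.065347… ≈ 0.07 (to 2 d.p.).

0.07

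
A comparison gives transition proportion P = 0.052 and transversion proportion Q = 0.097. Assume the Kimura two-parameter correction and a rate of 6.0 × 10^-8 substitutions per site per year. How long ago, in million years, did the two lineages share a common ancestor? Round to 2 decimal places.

1.38

Under the Kimura two-parameter model, d = −½ ln(1 − 2P − Q) − ¼ ln(1 − 2Q).
1 − 2P − Q = 0.799, giving −½ ln(0.799) = 0.112197.
1 − 2Q = 0.806, giving −¼ ln(0.806) = 0.053918.
d = 0.112197 + 0.053918 = 0.166115.
Under a molecular clock d = 2μt, so t = d/(2μ) = 0.166115 / (2 × 6.0 × 10^-8) = 1.38 million years.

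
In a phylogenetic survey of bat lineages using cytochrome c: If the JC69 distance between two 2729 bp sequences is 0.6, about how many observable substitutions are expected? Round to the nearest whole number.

1127

Invert JC69: p = (3/4)(1 − e^(−4d/3)) = 0.75 × (1 − e^(-0.8)) = 0.75 × (1 − 0.449329) = 0.413003.
Expected differing sites = pL ≈ 0.413003 × 2729 = 1127.085187 ≈ 1127.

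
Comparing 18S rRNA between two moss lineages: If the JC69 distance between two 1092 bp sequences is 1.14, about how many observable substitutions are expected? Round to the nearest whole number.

640

Invert JC69: p = (3/4)(1 − e^(−4d/3)) = 0.75 × (1 − e^(-1.52)) = 0.75 × (1 − 0.218712) = 0.585966.
Expected differing sites = pL ≈ 0.585966 × 1092 = 639.874872 ≈ 640.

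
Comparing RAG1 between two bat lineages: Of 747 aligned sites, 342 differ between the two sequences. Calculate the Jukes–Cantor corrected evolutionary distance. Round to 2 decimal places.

0.71

p = 342/747 ≈ 0.457831.
d = −(3/4) ln(1 − 4p/3) = −0.75 ln(1 − 0.610441) = −0.75 ln(0.389559)
  = −0.75 × (-0.942740) = 0.707055 substitutions/site.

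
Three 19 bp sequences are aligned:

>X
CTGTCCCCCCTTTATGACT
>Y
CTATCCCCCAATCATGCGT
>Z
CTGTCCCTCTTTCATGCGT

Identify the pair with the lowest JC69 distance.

X–Y: 6/19 differ, p = 0.316, d = 0.410.
X–Z: 5/19 differ, p = 0.263, d = 0.324.
Y–Z: 4/19 differ, p = 0.211, d = 0.247.
The smallest distance is between Y and Z.

Y and Z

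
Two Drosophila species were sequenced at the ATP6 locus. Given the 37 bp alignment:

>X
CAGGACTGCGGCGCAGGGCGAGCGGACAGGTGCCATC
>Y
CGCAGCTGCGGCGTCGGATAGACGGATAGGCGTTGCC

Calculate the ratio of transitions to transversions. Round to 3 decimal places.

7.500

Transitions are A↔G and C↔T; transversions are all other mismatches.
Transitions: 15. Transversions: 2.
R = 15/2 = 7.500.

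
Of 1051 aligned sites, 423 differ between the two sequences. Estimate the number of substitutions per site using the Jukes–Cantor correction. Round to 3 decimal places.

0.577

p = 423/1051 ≈ 0.402474.
d = −(3/4) ln(1 − 4p/3) = −0.75 ln(1 − 0.536632) = −0.75 ln(0.463368)
  = −0.75 × (-0.769234) = 0.576926 substitutions/site.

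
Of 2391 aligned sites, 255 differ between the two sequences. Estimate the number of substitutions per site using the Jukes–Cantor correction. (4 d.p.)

0.1150

p = 255/2391 ≈ 0.10665.
d = −(3/4) ln(1 − 4p/3) = −0.75 ln(1 − 0.1422) = −0.75 ln(0.8578)
  = −0.75 × (-0.153384) = 0.115038 substitutions/site.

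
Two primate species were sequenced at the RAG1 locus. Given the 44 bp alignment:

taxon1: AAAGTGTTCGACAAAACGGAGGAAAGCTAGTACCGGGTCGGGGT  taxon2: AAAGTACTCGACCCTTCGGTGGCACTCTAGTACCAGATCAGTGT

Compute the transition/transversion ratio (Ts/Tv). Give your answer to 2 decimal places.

0.56

Transitions are A↔G and C↔T; transversions are all other mismatches.
Transitions: 5. Transversions: 9.
R = 5/9 = 0.555555… ≈ 0.56 (to 2 d.p.).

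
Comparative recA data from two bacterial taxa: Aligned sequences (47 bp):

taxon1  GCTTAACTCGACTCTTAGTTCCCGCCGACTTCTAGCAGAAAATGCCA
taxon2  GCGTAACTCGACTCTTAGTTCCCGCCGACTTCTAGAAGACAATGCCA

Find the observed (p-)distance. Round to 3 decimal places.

The sequences differ at 3 of 47 positions (sites 3, 36, 40).
p = 3/47 = 0.063829… ≈ 0.064 (to 3 d.p.).

0.064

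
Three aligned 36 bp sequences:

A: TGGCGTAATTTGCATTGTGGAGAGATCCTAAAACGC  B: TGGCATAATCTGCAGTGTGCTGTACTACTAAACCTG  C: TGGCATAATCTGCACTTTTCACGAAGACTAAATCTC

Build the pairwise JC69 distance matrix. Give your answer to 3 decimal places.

d(A,B) = 0.441, d(A,C) = 0.493, d(B,C) = 0.347

A–B: 12/36 sites differ → p ≈ 0.333333, d = −0.75 ln(1 − 0.444444) = 0.440839 ≈ 0.441.
A–C: 13/36 sites differ → p ≈ 0.361111, d = −0.75 ln(1 − 0.481481) = 0.492584 ≈ 0.493.
B–C: 10/36 sites differ → p ≈ 0.277778, d = −0.75 ln(1 − 0.370371) = 0.346968 ≈ 0.347.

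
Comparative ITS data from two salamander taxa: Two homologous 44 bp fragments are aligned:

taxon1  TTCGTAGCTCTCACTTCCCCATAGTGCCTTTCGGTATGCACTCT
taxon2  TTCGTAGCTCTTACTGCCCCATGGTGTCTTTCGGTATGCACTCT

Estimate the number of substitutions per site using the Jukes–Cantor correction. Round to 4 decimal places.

The sequences differ at 4 of 44 sites (12, 16, 23, 27), so p = 4/44 ≈ 0.090909.
d = −(3/4) ln(1 − 4p/3) = −0.75 ln(1 − 0.121212) = −0.75 ln(0.878788)
  = −0.75 × (-0.129212) = 0.096909 substitutions/site.

0.0969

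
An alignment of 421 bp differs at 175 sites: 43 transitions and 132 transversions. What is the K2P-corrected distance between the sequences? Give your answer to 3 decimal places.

0.611

P = 43/421 ≈ 0.102138 and Q = 132/421 ≈ 0.313539.
Under the Kimura two-parameter model, d = −½ ln(1 − 2P − Q) − ¼ ln(1 − 2Q).
1 − 2P − Q = 0.482185, giving −½ ln(0.482185) = 0.364714.
1 − 2Q = 0.372922, giving −¼ ln(0.372922) = 0.246596.
d = 0.364714 + 0.246596 = 0.611310.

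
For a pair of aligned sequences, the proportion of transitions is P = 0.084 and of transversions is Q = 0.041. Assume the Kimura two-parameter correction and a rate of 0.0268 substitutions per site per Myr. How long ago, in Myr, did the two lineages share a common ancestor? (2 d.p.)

Under the Kimura two-parameter model, d = −½ ln(1 − 2P − Q) − ¼ ln(1 − 2Q).
1 − 2P − Q = 0.791, giving −½ ln(0.791) = 0.117229.
1 − 2Q = 0.918, giving −¼ ln(0.918) = 0.021389.
d = 0.117229 + 0.021389 = 0.138618.
Under a molecular clock d = 2μt, so t = d/(2μ) = 0.138618 / (2 × 0.0268) = 2.59 Myr.

2.59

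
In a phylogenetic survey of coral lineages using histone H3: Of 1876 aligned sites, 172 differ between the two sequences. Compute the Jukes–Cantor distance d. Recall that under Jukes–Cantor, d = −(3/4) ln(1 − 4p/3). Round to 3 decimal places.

0.098

p = 172/1876 ≈ 0.091684.
d = −(3/4) ln(1 − 4p/3) = −0.75 ln(1 − 0.122245) = −0.75 ln(0.877755)
  = −0.75 × (-0.130388) = 0.097791 substitutions/site.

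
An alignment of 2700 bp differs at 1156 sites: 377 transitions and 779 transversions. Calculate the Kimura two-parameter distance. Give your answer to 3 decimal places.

0.635

P = 377/2700 ≈ 0.13963 and Q = 779/2700 ≈ 0.288519.
Under the Kimura two-parameter model, d = −½ ln(1 − 2P − Q) − ¼ ln(1 − 2Q).
1 − 2P − Q = 0.432221, giving −½ ln(0.432221) = 0.419409.
1 − 2Q = 0.422962, giving −¼ ln(0.422962) = 0.215118.
d = 0.419409 + 0.215118 = 0.634527.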